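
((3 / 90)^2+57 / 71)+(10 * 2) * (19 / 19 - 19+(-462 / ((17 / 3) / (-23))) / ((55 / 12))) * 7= 59484616507 / 1086300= 54758.92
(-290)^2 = 84100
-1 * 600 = -600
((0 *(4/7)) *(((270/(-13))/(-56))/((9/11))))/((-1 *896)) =0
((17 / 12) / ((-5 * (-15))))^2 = 289 / 810000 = 0.00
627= 627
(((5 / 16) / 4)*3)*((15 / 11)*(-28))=-1575 / 176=-8.95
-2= -2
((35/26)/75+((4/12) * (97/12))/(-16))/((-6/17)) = 95761/224640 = 0.43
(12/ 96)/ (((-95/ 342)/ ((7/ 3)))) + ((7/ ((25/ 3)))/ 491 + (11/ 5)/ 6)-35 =-35.68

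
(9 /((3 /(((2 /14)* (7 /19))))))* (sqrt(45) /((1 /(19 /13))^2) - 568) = -1704 /19 + 171* sqrt(5) /169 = -87.42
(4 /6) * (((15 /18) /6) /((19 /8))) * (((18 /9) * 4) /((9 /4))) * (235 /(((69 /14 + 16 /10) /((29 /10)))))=30531200 /2109969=14.47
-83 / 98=-0.85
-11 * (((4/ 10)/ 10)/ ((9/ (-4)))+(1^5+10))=-27181/ 225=-120.80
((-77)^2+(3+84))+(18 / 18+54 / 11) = 66241 / 11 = 6021.91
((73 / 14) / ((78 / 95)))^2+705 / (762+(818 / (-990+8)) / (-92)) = 1693449585878065 / 41046367379472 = 41.26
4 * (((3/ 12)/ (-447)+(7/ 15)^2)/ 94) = 29129/ 3151350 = 0.01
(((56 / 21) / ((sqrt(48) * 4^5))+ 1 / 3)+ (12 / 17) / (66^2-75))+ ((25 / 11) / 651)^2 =sqrt(3) / 4608+ 414886816072 / 1243999603539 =0.33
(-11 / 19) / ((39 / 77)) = -847 / 741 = -1.14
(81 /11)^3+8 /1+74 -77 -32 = 495504 /1331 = 372.28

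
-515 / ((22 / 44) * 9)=-1030 / 9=-114.44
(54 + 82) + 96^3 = 884872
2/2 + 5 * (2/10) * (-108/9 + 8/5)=-47/5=-9.40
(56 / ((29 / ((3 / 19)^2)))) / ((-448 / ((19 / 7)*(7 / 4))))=-9 / 17632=-0.00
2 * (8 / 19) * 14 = 224 / 19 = 11.79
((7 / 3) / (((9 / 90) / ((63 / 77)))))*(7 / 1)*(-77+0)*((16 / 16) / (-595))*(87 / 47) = 25578 / 799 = 32.01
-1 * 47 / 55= -0.85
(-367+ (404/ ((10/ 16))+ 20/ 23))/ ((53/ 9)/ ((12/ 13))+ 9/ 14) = 24366636/ 610535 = 39.91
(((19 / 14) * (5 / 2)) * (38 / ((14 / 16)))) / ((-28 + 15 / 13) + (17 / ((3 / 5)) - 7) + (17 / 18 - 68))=-1689480 / 832069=-2.03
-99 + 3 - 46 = -142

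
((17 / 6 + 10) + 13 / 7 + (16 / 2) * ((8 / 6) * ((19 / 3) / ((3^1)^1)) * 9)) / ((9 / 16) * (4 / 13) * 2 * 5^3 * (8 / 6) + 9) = 2327 / 714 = 3.26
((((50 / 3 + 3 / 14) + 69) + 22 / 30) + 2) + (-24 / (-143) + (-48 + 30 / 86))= 17703997 / 430430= 41.13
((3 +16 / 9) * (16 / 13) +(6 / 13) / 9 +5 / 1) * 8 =10232 / 117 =87.45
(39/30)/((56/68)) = 221/140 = 1.58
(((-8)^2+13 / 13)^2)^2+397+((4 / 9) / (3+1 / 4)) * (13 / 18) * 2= 1445932798 / 81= 17851022.20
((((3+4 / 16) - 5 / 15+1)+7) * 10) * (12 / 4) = 327.50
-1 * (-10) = 10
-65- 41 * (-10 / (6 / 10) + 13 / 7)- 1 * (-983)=1525.19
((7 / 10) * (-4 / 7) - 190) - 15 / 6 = -192.90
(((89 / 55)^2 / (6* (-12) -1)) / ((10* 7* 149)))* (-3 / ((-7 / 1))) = -0.00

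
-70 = -70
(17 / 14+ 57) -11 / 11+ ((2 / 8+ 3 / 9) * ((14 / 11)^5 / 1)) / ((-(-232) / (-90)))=3691641099 / 65386706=56.46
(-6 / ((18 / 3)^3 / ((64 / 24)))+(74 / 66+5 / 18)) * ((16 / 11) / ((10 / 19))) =59812 / 16335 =3.66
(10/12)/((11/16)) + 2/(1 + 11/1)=91/66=1.38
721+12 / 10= 3611 / 5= 722.20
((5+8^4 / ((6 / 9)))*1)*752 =4624048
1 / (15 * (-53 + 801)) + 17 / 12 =3974 / 2805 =1.42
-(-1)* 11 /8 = 1.38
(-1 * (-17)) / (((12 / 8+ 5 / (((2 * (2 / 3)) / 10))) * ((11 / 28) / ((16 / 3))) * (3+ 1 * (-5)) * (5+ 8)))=-3808 / 16731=-0.23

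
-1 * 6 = -6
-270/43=-6.28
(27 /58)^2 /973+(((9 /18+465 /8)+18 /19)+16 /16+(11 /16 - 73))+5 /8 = -2764956643 /248761072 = -11.11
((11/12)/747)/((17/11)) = 121/152388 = 0.00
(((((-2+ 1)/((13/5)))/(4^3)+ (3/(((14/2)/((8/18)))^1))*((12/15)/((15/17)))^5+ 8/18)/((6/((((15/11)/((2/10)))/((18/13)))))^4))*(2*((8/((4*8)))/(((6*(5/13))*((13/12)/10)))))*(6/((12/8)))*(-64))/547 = -50568395120366513/214508082171952800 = -0.24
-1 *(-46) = 46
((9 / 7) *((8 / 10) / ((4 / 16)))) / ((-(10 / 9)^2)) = -2916 / 875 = -3.33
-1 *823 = -823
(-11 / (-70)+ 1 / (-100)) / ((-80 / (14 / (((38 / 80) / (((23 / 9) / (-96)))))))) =2369 / 1641600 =0.00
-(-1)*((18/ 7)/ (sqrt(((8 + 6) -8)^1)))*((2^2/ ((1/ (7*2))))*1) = 24*sqrt(6) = 58.79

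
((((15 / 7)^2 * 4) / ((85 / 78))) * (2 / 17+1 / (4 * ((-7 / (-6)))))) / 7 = 554580 / 693889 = 0.80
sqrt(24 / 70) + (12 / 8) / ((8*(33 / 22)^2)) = 1 / 12 + 2*sqrt(105) / 35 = 0.67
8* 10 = 80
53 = 53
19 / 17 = 1.12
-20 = -20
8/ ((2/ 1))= 4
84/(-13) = -84/13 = -6.46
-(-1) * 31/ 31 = 1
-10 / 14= -5 / 7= -0.71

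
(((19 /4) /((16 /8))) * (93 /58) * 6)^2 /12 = 9366867 /215296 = 43.51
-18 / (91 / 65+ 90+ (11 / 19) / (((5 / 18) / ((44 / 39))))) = -22230 / 115783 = -0.19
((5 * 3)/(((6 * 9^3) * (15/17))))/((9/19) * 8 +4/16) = 646/671409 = 0.00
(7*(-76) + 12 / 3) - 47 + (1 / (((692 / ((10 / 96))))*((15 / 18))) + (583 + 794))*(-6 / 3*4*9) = -69005557 / 692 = -99719.01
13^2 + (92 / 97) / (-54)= 442565 / 2619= 168.98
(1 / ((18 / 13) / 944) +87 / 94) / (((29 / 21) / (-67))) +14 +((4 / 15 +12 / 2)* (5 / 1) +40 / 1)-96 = -270966155 / 8178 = -33133.55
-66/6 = -11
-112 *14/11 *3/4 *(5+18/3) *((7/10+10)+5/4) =-70266/5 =-14053.20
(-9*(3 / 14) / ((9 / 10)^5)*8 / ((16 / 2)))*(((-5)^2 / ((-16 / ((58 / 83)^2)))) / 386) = 131406250 / 20354494293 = 0.01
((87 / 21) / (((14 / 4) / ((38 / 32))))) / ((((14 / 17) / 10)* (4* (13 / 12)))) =140505 / 35672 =3.94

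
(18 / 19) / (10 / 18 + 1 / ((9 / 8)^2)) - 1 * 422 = -872504 / 2071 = -421.30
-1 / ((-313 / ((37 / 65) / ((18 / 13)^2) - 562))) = -909959 / 507060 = -1.79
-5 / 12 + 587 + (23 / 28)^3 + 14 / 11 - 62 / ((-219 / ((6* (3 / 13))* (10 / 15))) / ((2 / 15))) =588.45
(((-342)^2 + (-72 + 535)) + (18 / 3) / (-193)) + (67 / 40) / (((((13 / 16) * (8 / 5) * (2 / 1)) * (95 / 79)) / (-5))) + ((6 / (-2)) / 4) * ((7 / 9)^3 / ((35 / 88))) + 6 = 117429.40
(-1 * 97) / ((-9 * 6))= 97 / 54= 1.80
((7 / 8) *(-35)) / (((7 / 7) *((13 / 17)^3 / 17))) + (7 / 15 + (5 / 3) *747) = 21415157 / 263640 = 81.23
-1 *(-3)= 3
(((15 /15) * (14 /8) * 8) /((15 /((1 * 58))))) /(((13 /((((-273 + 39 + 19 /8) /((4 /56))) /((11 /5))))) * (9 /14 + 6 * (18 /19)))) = -41200474 /42471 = -970.08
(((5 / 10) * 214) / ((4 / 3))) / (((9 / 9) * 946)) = 321 / 3784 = 0.08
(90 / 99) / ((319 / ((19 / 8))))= 0.01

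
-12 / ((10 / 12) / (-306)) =22032 / 5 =4406.40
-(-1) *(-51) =-51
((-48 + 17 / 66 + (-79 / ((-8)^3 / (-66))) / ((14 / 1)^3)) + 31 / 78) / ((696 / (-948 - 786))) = 4123701900323 / 34957418496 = 117.96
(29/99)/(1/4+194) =116/76923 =0.00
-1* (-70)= 70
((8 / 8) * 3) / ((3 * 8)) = 1 / 8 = 0.12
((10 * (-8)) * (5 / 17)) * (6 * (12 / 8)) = -3600 / 17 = -211.76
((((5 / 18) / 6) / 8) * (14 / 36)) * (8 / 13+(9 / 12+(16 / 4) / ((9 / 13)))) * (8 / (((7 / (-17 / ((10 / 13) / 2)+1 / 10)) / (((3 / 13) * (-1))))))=163807 / 876096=0.19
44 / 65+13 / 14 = 1461 / 910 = 1.61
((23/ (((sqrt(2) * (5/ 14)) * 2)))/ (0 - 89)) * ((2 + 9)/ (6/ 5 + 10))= -253 * sqrt(2)/ 1424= -0.25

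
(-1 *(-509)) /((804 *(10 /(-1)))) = -509 /8040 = -0.06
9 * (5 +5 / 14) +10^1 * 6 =1515 / 14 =108.21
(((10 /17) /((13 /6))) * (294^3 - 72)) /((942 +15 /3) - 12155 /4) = -2032968960 /616369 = -3298.30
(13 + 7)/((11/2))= 40/11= 3.64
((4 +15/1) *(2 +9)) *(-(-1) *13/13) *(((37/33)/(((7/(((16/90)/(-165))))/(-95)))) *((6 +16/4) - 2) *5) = 854848/6237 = 137.06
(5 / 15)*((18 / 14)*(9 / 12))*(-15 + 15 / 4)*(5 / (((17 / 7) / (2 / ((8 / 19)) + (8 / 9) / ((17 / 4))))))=-36.92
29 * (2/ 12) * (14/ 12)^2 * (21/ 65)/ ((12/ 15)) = 9947/ 3744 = 2.66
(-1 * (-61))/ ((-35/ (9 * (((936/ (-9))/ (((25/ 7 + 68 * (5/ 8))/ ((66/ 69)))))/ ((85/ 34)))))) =1674816/ 123625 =13.55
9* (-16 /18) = -8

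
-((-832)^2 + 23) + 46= -692201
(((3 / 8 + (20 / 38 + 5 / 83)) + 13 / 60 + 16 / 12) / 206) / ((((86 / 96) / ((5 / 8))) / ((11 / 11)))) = 475287 / 55876264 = 0.01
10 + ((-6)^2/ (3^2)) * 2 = 18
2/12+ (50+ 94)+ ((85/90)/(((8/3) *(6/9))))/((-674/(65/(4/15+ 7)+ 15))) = 508318165/3526368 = 144.15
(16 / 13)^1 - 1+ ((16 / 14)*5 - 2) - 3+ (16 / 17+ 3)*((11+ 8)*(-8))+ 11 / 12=-11086367 / 18564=-597.20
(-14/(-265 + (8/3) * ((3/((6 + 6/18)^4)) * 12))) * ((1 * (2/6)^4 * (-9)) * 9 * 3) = -5473482/34527289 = -0.16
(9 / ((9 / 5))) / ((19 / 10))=50 / 19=2.63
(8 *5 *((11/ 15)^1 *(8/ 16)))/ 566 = 22/ 849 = 0.03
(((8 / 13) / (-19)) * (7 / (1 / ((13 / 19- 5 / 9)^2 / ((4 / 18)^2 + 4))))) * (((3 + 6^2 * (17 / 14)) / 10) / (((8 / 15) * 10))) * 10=-118701 / 14623388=-0.01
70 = 70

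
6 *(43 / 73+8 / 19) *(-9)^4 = 55151766 / 1387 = 39763.35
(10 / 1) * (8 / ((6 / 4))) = 160 / 3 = 53.33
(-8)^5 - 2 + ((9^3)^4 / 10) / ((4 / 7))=1977005444567 / 40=49425136114.18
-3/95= -0.03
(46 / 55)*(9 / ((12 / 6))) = 207 / 55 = 3.76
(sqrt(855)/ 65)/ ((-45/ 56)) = -0.56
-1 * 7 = -7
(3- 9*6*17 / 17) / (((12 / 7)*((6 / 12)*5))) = -119 / 10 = -11.90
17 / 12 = 1.42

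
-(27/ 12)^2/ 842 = -81/ 13472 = -0.01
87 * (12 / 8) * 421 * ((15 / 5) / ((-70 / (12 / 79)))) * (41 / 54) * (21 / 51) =-1501707 / 13430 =-111.82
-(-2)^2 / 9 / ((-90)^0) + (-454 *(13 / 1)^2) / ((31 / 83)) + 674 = -57126400 / 279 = -204754.12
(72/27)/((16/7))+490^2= 1440607/6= 240101.17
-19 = -19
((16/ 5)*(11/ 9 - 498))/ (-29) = 71536/ 1305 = 54.82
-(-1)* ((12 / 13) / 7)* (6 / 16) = 9 / 182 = 0.05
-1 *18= -18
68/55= 1.24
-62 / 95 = -0.65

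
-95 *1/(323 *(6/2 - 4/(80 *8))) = -800/8143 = -0.10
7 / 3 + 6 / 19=151 / 57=2.65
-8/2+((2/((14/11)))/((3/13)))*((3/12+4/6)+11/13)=2017/252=8.00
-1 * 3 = -3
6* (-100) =-600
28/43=0.65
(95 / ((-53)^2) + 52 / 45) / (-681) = -150343 / 86081805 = -0.00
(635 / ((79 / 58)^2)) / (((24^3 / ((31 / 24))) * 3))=16555085 / 1552960512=0.01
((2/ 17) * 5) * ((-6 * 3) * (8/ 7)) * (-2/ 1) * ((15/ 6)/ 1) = 7200/ 119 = 60.50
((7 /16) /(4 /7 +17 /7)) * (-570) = -665 /8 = -83.12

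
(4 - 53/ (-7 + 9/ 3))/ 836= 69/ 3344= 0.02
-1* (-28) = 28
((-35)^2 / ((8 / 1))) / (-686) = -25 / 112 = -0.22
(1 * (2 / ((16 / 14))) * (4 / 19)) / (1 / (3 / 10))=0.11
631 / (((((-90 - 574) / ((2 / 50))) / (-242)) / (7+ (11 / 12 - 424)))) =-3827.52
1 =1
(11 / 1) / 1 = 11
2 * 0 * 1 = 0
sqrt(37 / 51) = sqrt(1887) / 51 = 0.85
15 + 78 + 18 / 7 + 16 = 781 / 7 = 111.57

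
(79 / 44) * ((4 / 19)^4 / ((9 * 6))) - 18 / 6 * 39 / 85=-4528309549 / 3289953645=-1.38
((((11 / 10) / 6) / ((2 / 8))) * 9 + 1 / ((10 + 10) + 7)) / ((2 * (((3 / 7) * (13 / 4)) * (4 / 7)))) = 21952 / 5265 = 4.17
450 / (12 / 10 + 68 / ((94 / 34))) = 52875 / 3031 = 17.44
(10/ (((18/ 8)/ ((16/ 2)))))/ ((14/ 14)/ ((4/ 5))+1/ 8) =2560/ 99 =25.86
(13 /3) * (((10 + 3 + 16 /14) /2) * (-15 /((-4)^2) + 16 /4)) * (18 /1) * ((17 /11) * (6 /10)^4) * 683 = 2310786387 /10000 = 231078.64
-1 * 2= -2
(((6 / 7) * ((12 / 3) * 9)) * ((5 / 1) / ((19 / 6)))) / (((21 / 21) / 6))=38880 / 133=292.33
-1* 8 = -8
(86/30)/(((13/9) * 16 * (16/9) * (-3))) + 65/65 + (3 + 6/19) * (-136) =-142262713/316160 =-449.97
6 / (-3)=-2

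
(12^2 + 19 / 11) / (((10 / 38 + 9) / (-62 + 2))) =-456855 / 484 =-943.92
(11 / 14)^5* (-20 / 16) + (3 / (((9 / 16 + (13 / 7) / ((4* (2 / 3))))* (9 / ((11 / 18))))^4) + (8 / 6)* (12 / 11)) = 144982680855743339734753 / 134211004329961740246912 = 1.08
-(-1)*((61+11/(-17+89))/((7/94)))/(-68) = -1739/144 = -12.08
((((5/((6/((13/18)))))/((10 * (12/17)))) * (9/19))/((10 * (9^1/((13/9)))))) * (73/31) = 209729/137401920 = 0.00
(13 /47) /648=13 /30456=0.00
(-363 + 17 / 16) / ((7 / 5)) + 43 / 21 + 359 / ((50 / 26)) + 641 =685441 / 1200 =571.20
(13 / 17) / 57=13 / 969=0.01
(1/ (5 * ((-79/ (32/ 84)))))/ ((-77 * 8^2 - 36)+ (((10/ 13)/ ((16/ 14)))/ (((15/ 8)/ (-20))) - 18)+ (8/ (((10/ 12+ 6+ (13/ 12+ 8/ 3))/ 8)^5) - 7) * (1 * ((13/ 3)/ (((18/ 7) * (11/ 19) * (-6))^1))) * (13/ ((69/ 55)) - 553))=140827503285591408/ 921706960990187200538045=0.00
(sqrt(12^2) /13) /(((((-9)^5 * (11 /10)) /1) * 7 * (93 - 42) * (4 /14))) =-20 /143548119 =-0.00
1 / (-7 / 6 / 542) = -464.57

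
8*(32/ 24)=32/ 3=10.67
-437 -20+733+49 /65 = 17989 /65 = 276.75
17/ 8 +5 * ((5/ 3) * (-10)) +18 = -1517/ 24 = -63.21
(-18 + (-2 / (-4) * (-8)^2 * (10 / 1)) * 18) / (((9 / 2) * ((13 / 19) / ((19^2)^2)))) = 3159502324 / 13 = 243038640.31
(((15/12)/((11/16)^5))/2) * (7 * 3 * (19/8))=202.95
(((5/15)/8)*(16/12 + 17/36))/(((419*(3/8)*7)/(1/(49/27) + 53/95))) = 33553/442360926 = 0.00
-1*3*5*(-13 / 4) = 195 / 4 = 48.75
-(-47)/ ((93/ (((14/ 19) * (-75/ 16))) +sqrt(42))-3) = -2.00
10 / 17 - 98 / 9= -1576 / 153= -10.30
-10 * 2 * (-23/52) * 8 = 920/13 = 70.77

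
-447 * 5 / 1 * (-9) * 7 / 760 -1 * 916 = -111071 / 152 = -730.73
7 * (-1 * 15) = -105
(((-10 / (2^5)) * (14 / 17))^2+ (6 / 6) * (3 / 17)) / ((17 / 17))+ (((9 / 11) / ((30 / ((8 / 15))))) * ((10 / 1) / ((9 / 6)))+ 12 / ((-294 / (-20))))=172868029 / 149540160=1.16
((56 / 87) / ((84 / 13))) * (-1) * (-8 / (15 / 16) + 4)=1768 / 3915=0.45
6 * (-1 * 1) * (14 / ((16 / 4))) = -21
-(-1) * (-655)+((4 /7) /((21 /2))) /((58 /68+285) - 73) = -655.00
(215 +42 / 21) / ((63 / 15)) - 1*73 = -64 / 3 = -21.33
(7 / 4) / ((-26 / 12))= -21 / 26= -0.81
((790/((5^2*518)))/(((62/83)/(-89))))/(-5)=583573/401450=1.45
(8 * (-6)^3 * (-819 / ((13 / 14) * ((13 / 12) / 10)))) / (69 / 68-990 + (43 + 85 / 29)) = -120220692480 / 8058713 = -14918.10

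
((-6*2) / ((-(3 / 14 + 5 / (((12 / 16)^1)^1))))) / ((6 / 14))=1176 / 289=4.07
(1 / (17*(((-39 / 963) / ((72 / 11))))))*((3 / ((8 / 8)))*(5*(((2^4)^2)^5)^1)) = -381178691117383680 / 2431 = -156799132504065.68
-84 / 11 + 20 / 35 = -544 / 77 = -7.06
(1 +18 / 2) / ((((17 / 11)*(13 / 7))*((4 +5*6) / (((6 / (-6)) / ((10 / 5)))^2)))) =385 / 15028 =0.03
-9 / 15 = -3 / 5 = -0.60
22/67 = 0.33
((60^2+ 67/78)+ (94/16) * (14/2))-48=1121323/312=3593.98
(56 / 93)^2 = 3136 / 8649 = 0.36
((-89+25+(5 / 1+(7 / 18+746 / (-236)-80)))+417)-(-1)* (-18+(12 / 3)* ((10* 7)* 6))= 1028668 / 531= 1937.23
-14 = -14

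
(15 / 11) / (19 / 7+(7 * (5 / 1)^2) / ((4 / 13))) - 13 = -2287723 / 176011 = -13.00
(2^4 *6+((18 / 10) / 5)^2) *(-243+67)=-10574256 / 625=-16918.81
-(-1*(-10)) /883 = -10 /883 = -0.01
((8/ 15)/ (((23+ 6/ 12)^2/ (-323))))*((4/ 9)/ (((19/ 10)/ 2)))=-8704/ 59643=-0.15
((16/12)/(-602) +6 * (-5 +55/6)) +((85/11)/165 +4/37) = 33895234/1347577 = 25.15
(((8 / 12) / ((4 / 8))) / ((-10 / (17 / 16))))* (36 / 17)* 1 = -3 / 10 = -0.30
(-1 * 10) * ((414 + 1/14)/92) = -28985/644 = -45.01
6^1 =6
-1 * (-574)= 574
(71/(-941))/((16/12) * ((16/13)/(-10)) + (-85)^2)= -0.00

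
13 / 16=0.81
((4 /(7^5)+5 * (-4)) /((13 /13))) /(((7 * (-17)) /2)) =672272 /2000033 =0.34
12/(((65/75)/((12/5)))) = 432/13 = 33.23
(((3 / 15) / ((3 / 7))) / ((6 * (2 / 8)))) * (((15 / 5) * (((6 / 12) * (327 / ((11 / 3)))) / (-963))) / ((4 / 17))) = -12971 / 70620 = -0.18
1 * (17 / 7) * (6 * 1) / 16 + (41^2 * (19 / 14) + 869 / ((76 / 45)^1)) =2975803 / 1064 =2796.81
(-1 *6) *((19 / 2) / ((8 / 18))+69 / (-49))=-23481 / 196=-119.80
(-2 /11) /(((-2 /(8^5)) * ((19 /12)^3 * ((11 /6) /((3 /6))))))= 169869312 /829939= 204.68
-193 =-193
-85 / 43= -1.98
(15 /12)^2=25 /16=1.56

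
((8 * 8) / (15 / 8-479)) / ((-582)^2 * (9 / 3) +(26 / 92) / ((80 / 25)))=-376832 / 2854744441769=-0.00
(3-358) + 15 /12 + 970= 2465 /4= 616.25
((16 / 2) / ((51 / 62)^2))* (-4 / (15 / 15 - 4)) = 123008 / 7803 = 15.76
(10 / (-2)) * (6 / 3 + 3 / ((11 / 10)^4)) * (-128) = 37940480 / 14641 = 2591.39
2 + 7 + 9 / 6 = 21 / 2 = 10.50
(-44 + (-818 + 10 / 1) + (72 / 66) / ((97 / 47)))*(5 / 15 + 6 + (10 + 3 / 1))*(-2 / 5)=7025888 / 1067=6584.71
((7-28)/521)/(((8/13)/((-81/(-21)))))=-0.25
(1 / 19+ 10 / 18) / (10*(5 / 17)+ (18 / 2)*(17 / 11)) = 19448 / 538821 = 0.04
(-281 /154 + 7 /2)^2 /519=5547 /1025717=0.01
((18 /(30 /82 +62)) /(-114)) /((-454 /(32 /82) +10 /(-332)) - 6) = 81672 /37723970755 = 0.00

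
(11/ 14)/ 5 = 11/ 70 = 0.16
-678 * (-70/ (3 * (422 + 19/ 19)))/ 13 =15820/ 5499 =2.88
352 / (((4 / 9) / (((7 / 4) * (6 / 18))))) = 462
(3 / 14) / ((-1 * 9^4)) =-1 / 30618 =-0.00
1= 1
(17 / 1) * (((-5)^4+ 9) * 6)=64668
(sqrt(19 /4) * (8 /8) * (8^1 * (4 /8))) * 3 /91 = 6 * sqrt(19) /91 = 0.29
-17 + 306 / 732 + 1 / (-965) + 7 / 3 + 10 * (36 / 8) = 10860709 / 353190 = 30.75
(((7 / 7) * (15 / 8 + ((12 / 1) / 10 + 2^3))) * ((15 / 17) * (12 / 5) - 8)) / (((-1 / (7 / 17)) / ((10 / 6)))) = 77525 / 1734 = 44.71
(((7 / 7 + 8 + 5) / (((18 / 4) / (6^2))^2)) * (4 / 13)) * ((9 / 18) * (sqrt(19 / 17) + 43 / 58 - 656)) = -34052480 / 377 + 1792 * sqrt(323) / 221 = -90179.15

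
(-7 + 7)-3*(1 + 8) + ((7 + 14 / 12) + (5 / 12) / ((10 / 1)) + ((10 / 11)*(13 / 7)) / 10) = -34415 / 1848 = -18.62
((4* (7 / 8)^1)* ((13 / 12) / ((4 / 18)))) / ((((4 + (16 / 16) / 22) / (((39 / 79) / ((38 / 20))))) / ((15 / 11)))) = 798525 / 534356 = 1.49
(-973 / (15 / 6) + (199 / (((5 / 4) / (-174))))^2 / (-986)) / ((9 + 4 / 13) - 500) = 4301868506 / 2711075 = 1586.78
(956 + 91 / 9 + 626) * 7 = 100303 / 9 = 11144.78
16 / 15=1.07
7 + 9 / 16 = 121 / 16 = 7.56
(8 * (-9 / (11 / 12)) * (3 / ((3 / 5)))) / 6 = -720 / 11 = -65.45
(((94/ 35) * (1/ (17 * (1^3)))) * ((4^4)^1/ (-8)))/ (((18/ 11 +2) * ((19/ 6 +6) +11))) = -2256/ 32725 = -0.07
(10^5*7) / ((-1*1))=-700000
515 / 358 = 1.44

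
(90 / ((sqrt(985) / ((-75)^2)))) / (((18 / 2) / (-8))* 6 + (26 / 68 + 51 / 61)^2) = -217762222500* sqrt(985) / 2230949549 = -3063.45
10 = 10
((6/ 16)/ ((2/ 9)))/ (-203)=-27/ 3248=-0.01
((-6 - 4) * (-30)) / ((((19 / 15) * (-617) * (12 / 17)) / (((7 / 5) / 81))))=-2975 / 316521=-0.01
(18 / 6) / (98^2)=3 / 9604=0.00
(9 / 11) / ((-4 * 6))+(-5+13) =701 / 88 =7.97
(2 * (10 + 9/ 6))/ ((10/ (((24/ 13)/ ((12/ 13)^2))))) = 299/ 60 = 4.98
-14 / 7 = -2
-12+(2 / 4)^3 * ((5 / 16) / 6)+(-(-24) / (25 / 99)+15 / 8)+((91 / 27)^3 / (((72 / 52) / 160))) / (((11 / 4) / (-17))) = -340013194375273 / 12471148800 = -27263.98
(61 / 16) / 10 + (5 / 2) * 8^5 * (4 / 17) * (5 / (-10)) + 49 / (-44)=-288380313 / 29920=-9638.38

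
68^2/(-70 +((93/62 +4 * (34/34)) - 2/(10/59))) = -46240/763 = -60.60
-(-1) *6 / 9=2 / 3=0.67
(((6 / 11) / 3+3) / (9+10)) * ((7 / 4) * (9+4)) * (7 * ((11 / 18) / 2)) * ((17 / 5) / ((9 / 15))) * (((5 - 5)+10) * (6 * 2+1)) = 24635975 / 4104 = 6002.92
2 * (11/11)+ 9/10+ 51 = 539/10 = 53.90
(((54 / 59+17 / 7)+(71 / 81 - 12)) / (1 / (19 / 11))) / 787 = -0.02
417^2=173889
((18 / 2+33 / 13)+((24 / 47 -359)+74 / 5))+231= -309016 / 3055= -101.15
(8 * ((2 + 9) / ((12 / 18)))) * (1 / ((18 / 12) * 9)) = 88 / 9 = 9.78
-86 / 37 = -2.32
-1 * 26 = -26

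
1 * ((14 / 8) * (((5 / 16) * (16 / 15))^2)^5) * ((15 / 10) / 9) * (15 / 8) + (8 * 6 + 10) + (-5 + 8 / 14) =1417176245 / 26453952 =53.57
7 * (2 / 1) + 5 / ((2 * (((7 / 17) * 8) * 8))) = 12629 / 896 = 14.09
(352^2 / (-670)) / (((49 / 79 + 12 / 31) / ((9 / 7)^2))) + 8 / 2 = -12127373068 / 40495805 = -299.47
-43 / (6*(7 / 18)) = -129 / 7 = -18.43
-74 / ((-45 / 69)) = 1702 / 15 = 113.47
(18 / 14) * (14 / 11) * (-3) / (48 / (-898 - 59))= 783 / 8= 97.88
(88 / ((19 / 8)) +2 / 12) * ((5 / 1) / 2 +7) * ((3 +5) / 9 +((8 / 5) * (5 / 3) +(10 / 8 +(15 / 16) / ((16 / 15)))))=55570571 / 27648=2009.93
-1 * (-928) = 928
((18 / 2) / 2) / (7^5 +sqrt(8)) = 151263 / 564950482 - 9 * sqrt(2) / 282475241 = 0.00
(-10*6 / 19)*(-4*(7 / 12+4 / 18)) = 580 / 57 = 10.18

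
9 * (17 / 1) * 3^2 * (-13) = -17901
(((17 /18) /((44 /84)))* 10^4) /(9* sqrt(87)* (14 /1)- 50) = 3718750 /5687187 + 3123750* sqrt(87) /1895729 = 16.02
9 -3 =6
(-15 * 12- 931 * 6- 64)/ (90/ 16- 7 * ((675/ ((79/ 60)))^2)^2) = 33029668688/ 2739336790877222661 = 0.00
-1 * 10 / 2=-5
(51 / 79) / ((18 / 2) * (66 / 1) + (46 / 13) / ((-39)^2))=1008423 / 927871432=0.00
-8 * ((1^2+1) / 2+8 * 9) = -584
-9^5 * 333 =-19663317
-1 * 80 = -80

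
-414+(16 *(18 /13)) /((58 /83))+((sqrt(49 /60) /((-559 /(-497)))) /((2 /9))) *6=-144126 /377+31311 *sqrt(15) /5590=-360.60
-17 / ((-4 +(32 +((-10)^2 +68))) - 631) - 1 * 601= -261418 / 435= -600.96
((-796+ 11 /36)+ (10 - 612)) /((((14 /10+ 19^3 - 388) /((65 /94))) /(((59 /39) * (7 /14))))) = -74217575 /657078048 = -0.11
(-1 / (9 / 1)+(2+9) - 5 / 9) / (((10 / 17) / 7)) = 3689 / 30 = 122.97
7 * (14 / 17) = 98 / 17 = 5.76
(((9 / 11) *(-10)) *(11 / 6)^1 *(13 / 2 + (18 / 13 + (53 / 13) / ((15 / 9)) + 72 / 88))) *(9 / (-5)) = 430461 / 1430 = 301.02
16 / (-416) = -1 / 26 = -0.04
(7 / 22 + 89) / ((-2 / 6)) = -5895 / 22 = -267.95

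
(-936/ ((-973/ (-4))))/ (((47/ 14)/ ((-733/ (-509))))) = -5488704/ 3325297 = -1.65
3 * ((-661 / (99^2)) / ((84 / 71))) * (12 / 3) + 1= 21676 / 68607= 0.32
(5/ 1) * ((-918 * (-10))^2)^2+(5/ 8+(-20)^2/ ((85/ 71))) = 4829249433196845525/ 136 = 35509187008800334.74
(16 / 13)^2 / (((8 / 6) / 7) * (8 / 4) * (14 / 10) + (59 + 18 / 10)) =96 / 3887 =0.02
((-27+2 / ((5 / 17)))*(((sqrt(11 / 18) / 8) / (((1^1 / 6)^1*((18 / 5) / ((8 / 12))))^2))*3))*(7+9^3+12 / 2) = -5424.52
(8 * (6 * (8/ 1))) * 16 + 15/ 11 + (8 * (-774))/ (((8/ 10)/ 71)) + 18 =-5977143/ 11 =-543376.64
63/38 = 1.66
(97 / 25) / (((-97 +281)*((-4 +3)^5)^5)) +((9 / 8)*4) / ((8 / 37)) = 20.79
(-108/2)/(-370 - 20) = 9/65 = 0.14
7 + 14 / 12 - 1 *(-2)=61 / 6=10.17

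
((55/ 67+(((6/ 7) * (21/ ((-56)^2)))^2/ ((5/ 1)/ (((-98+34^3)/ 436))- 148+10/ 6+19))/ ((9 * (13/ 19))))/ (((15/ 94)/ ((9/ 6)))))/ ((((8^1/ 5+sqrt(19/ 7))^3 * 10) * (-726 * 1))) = 5791619080584261964285/ 1168633489859030587392- 28123211712714288609275 * sqrt(133)/ 65443475432105712893952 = -0.00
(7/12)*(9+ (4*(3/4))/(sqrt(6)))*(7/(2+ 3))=49*sqrt(6)/120+ 147/20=8.35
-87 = -87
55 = 55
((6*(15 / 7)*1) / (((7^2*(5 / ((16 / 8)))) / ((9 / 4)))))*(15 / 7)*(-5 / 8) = -6075 / 19208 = -0.32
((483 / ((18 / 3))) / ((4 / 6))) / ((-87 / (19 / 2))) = -3059 / 232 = -13.19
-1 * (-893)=893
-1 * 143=-143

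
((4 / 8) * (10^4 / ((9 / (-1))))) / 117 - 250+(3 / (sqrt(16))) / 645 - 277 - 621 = -1043904787 / 905580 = -1152.75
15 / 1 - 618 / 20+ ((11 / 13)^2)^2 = -4394789 / 285610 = -15.39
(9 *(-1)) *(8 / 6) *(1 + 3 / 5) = -96 / 5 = -19.20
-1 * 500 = -500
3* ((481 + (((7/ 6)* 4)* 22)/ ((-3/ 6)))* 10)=8270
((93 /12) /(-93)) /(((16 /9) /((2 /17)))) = -3 /544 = -0.01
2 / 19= 0.11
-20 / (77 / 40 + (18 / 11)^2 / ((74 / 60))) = -4.88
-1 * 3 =-3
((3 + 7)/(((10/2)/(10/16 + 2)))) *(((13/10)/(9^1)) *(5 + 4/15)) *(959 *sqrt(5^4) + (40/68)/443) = 95753.49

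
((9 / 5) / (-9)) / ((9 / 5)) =-1 / 9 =-0.11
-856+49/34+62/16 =-115693/136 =-850.68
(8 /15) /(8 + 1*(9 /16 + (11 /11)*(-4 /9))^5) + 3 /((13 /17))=128458253706927 /32197121687185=3.99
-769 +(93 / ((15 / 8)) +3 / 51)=-719.34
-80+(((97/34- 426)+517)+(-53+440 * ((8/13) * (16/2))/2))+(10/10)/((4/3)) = 923497/884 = 1044.68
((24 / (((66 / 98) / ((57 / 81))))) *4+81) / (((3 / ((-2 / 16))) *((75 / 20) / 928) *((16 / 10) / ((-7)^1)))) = 21862694 / 2673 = 8179.08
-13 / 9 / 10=-0.14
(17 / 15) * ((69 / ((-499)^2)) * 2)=782 / 1245005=0.00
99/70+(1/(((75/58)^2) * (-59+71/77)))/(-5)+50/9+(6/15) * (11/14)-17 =-1069035538/110053125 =-9.71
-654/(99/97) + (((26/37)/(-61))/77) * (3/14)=-640.79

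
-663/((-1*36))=221/12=18.42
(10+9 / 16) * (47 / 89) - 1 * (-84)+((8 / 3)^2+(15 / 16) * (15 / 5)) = 318803 / 3204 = 99.50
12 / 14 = 6 / 7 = 0.86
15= 15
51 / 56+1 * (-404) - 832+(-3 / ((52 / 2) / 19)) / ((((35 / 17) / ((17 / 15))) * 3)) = -67457839 / 54600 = -1235.49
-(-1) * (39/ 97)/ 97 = 39/ 9409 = 0.00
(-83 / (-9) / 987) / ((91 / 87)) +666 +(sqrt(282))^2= 255441955 / 269451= 948.01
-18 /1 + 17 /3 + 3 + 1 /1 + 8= -1 /3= -0.33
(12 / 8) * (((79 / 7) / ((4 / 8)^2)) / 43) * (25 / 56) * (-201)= -1190925 / 8428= -141.31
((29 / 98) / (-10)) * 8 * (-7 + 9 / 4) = 551 / 490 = 1.12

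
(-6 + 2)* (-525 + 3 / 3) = 2096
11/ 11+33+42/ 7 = 40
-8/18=-4/9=-0.44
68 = 68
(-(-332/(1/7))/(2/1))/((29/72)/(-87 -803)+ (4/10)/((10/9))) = 3231.84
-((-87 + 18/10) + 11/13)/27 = 5483/1755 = 3.12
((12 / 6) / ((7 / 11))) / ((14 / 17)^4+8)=918731 / 2473044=0.37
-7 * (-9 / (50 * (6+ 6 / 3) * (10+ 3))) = 63 / 5200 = 0.01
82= 82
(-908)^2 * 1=824464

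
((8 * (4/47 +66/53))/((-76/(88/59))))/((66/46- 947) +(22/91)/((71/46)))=10834347524/49038420350109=0.00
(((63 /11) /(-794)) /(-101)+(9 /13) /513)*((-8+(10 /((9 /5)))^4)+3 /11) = 63338181441355 /47175389249274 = 1.34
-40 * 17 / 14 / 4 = -85 / 7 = -12.14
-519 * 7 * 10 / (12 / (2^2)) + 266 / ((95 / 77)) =-59472 / 5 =-11894.40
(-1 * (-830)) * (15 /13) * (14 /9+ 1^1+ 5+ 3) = 394250 /39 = 10108.97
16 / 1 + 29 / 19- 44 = -503 / 19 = -26.47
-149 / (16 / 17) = -2533 / 16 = -158.31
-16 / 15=-1.07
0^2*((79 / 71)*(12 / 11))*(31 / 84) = 0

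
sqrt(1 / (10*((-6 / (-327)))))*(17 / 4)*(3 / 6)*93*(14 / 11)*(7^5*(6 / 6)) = 186003069*sqrt(545) / 440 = 9868830.38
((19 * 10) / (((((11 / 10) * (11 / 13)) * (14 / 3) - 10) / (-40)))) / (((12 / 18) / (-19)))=-38292.84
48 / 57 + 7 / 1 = 149 / 19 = 7.84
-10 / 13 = -0.77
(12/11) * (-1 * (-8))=96/11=8.73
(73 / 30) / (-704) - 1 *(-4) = 84407 / 21120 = 4.00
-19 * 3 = -57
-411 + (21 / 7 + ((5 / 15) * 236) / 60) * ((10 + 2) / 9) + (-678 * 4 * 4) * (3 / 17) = -5323493 / 2295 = -2319.60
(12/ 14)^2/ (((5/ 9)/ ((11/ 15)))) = 1188/ 1225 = 0.97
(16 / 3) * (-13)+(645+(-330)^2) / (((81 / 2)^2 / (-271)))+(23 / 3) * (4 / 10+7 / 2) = -396685007 / 21870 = -18138.32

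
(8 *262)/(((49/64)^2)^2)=35165044736/5764801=6099.96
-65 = -65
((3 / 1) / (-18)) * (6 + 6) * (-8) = 16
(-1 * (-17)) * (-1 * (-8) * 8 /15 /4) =272 /15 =18.13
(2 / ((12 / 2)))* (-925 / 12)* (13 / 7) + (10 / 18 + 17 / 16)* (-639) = -1090309 / 1008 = -1081.66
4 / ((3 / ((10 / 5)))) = 8 / 3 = 2.67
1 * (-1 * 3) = -3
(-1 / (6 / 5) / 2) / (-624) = 5 / 7488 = 0.00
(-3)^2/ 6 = 3/ 2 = 1.50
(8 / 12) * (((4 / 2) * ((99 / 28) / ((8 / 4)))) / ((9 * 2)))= 11 / 84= 0.13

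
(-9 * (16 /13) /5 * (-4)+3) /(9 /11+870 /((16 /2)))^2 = 497552 /503577555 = 0.00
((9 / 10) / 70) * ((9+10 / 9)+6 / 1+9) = 0.32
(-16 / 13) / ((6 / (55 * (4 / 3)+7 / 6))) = -596 / 39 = -15.28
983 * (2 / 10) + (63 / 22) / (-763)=2357189 / 11990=196.60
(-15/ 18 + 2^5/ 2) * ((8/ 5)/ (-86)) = -182/ 645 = -0.28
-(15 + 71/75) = -1196/75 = -15.95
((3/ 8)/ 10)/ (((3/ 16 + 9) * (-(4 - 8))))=1/ 980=0.00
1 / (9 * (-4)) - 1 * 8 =-289 / 36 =-8.03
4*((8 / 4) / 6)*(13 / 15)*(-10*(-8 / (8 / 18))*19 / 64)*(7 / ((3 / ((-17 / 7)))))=-349.92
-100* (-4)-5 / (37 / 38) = 14610 / 37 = 394.86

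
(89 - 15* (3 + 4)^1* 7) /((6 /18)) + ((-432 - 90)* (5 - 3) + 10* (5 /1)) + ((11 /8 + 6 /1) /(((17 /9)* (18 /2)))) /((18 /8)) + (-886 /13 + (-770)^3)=-1816100207845 /3978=-456535999.96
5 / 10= 1 / 2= 0.50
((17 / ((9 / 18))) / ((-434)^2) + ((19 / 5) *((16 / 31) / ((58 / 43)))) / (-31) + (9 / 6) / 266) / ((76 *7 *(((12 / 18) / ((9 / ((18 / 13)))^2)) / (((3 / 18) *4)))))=-3603105181 / 1104263419840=-0.00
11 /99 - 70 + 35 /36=-827 /12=-68.92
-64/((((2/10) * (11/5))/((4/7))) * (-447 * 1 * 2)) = 3200/34419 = 0.09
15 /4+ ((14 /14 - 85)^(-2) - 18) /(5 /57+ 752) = 375691447 /100827888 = 3.73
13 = 13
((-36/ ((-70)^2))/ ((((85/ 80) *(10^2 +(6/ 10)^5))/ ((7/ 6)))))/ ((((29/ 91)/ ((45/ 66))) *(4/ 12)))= -877500/ 1696005289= -0.00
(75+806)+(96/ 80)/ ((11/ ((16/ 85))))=4118771/ 4675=881.02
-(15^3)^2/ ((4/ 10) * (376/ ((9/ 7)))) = -512578125/ 5264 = -97374.26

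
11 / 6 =1.83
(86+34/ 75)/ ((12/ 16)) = 25936/ 225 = 115.27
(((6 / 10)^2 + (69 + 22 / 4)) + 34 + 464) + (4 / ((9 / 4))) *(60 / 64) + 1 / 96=1378889 / 2400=574.54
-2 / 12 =-0.17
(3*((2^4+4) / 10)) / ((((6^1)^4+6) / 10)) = 10 / 217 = 0.05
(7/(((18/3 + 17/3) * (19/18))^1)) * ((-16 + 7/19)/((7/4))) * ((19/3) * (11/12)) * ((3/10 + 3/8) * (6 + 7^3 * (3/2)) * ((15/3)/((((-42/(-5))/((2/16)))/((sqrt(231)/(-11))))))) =8347779 * sqrt(231)/119168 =1064.68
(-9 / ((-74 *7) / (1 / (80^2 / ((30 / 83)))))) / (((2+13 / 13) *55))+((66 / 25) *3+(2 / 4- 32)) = -7137141579 / 302677760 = -23.58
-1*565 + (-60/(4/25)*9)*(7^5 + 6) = -56744440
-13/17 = -0.76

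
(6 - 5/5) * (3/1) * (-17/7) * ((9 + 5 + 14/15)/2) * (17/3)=-4624/3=-1541.33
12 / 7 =1.71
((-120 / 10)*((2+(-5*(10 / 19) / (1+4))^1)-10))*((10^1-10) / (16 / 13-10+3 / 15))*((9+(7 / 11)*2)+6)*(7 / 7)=0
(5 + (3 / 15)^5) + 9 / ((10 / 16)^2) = 87626 / 3125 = 28.04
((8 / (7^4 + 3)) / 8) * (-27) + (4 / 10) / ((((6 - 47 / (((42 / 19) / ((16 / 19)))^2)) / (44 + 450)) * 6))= -87311271 / 2175620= -40.13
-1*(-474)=474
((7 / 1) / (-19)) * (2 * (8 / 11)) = -112 / 209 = -0.54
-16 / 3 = -5.33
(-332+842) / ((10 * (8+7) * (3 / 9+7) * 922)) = 51 / 101420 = 0.00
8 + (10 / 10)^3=9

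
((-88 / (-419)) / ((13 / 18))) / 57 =0.01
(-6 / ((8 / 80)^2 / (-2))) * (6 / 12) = 600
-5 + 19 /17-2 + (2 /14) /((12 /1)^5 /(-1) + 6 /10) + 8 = 2.12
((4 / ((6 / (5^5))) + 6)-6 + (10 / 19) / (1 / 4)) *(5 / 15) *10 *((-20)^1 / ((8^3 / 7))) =-10401125 / 5472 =-1900.79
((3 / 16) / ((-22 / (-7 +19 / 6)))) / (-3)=-23 / 2112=-0.01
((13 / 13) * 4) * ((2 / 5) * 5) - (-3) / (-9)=23 / 3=7.67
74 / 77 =0.96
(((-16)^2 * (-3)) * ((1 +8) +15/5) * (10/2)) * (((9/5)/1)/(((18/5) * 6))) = -3840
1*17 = 17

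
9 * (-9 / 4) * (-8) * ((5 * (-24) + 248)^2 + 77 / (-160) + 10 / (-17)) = 3609487251 / 1360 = 2654034.74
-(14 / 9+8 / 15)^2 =-8836 / 2025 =-4.36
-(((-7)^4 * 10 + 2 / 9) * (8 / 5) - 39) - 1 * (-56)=-38321.36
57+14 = 71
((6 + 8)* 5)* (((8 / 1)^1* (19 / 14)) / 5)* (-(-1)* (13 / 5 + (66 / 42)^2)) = 188784 / 245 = 770.55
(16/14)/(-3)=-8/21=-0.38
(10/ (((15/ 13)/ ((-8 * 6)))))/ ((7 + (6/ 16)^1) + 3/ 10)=-16640/ 307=-54.20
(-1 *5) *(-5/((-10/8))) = -20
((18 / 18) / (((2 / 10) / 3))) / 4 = 3.75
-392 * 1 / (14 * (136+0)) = -0.21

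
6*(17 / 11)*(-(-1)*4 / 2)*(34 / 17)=408 / 11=37.09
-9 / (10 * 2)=-0.45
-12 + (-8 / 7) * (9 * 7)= -84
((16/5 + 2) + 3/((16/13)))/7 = 611/560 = 1.09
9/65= 0.14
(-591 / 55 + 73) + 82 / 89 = 309246 / 4895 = 63.18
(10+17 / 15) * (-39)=-2171 / 5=-434.20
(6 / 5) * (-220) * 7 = -1848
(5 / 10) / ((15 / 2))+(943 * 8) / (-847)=-112313 / 12705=-8.84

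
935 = 935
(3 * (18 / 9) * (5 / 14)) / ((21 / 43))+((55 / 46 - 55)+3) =-104623 / 2254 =-46.42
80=80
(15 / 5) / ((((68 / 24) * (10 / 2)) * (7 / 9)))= 162 / 595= 0.27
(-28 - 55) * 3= -249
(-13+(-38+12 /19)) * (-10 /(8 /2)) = 4785 /38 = 125.92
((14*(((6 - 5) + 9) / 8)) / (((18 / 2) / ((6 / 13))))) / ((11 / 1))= 35 / 429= 0.08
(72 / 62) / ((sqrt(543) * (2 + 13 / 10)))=40 * sqrt(543) / 61721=0.02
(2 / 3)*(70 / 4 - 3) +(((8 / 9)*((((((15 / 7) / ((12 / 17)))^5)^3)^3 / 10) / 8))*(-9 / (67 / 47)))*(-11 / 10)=41354563986059702759688352791176189771368891394742238575363430981494389173952458231148771 / 106504377698628528914137397451722890593238773668335398473381783273472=388289804416107404751.12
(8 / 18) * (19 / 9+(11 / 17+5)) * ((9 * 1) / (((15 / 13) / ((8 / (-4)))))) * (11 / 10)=-678964 / 11475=-59.17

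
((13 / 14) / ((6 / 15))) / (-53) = -65 / 1484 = -0.04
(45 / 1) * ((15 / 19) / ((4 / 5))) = 44.41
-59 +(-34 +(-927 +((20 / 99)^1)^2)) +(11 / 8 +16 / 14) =-558428779 / 548856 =-1017.44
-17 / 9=-1.89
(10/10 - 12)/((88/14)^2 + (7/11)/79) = -468391/1682727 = -0.28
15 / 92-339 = -31173 / 92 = -338.84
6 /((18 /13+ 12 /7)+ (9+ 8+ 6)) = 546 /2375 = 0.23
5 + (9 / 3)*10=35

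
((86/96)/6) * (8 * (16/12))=43/27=1.59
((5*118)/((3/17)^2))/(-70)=-17051/63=-270.65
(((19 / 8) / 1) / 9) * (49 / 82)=931 / 5904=0.16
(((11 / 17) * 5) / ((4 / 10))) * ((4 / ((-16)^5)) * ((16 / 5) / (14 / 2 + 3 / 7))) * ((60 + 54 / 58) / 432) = -226765 / 120965824512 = -0.00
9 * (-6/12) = -9/2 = -4.50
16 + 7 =23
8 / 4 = 2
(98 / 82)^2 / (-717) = -2401 / 1205277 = -0.00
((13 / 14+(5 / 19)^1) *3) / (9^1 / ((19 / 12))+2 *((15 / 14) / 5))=317 / 542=0.58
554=554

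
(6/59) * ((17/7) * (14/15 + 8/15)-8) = -0.45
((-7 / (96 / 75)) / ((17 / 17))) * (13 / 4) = -2275 / 128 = -17.77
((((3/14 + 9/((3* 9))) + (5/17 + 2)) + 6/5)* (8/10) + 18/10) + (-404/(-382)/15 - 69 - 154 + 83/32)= -3914885773/18183200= -215.30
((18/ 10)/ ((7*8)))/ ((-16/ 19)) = -171/ 4480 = -0.04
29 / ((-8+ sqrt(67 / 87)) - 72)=-201840 / 556733 - 29 * sqrt(5829) / 556733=-0.37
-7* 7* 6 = -294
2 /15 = 0.13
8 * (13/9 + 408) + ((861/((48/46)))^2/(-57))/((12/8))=-2849929/608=-4687.38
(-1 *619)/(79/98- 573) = 60662/56075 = 1.08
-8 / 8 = -1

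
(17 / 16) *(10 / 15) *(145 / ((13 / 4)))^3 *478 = 198185014000 / 6591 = 30069035.65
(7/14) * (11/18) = 0.31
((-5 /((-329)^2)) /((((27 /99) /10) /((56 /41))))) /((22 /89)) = -17800 /1901949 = -0.01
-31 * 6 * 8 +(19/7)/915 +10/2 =-9498596/6405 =-1483.00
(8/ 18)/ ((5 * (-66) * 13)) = -2/ 19305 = -0.00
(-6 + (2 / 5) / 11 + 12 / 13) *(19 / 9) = -68476 / 6435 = -10.64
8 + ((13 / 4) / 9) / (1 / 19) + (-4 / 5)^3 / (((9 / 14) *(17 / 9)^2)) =19036571 / 1300500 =14.64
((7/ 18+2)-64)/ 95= -1109/ 1710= -0.65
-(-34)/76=17/38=0.45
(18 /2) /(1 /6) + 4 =58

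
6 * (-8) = -48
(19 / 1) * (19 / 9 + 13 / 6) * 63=10241 / 2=5120.50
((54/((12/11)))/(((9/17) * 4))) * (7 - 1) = 561/4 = 140.25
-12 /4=-3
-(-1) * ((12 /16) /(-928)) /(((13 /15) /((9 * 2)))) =-405 /24128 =-0.02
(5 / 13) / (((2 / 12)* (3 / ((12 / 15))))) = 0.62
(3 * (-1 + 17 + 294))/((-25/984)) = -183024/5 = -36604.80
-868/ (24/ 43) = -9331/ 6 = -1555.17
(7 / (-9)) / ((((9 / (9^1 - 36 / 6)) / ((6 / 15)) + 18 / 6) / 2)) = -4 / 27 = -0.15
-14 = -14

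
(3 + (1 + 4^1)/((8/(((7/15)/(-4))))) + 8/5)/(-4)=-2173/1920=-1.13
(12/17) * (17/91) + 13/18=1399/1638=0.85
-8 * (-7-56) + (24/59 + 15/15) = 29819/59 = 505.41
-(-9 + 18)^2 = -81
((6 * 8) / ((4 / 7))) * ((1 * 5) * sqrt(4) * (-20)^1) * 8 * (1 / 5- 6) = 779520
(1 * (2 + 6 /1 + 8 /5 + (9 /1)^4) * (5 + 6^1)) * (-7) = -2529681 /5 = -505936.20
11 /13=0.85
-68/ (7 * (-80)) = 17/ 140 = 0.12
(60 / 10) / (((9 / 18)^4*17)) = 96 / 17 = 5.65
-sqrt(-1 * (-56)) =-2 * sqrt(14) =-7.48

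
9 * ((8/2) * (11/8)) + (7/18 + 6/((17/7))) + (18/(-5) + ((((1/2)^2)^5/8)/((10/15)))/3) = 611140349/12533760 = 48.76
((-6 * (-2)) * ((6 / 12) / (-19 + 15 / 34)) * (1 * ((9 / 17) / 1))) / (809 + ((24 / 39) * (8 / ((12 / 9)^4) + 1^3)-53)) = -5616 / 24877175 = -0.00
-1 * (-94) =94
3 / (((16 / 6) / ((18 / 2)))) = 81 / 8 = 10.12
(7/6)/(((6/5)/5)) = 175/36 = 4.86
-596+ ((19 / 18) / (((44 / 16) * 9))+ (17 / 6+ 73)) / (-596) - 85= -723406243 / 1062072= -681.13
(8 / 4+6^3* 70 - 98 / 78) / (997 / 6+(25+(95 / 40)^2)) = 37741376 / 491231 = 76.83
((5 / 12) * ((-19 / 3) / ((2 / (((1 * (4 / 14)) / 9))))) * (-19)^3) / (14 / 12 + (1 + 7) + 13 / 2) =651605 / 35532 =18.34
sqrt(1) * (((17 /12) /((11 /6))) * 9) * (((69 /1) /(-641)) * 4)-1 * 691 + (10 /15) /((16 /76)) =-29226161 /42306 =-690.83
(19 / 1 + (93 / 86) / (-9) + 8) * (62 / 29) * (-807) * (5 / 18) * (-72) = 1156619300 / 1247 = 927521.49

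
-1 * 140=-140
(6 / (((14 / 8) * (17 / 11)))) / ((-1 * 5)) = -264 / 595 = -0.44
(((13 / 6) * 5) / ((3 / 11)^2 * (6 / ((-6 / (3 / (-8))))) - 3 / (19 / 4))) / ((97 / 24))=-4781920 / 1076991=-4.44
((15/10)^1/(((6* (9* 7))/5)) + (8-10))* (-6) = 499/42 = 11.88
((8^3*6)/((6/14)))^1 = 7168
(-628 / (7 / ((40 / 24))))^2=22357.37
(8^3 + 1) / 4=513 / 4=128.25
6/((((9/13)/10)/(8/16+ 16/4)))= 390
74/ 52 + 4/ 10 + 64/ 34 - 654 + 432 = -482431/ 2210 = -218.29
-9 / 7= -1.29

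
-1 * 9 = -9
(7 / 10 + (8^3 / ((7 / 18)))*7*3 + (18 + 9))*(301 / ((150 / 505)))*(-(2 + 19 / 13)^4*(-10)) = 40266313900.86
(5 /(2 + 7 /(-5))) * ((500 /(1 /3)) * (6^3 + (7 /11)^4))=39560712500 /14641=2702049.89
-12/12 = -1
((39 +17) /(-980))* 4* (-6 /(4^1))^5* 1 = 243 /140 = 1.74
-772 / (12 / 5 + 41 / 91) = -351260 / 1297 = -270.82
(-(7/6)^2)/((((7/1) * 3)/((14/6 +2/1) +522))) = -34.11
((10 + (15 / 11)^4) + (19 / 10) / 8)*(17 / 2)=116.41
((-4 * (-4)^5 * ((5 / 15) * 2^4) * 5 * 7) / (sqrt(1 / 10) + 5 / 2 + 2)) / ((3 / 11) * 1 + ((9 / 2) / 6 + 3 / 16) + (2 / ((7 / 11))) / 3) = 50866421760 / 672607 - 1130364928 * sqrt(10) / 672607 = 70311.33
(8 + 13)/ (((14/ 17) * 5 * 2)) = 2.55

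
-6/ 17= -0.35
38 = 38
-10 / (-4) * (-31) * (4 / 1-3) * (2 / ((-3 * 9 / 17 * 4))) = 24.40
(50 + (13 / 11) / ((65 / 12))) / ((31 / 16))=44192 / 1705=25.92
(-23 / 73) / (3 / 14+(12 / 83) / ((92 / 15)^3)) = -2601401936 / 1774450347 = -1.47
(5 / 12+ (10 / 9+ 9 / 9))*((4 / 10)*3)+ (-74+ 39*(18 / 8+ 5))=12707 / 60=211.78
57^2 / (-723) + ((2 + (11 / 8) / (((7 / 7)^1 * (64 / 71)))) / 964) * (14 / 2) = -2205349 / 493568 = -4.47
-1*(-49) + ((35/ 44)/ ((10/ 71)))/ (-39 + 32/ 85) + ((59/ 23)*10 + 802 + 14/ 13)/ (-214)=59393867509/ 1320415096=44.98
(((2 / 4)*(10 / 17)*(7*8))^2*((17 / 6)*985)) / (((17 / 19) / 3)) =733628000 / 289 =2538505.19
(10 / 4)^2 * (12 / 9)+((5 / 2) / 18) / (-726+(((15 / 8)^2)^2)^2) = 8.33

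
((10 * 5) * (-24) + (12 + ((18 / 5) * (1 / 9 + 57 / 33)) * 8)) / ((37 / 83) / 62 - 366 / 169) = 54292008472 / 103245065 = 525.86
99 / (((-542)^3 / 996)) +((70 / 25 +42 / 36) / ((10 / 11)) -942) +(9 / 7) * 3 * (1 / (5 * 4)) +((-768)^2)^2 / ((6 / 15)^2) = 45438299413043913120749 / 20897636550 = 2174327192662.56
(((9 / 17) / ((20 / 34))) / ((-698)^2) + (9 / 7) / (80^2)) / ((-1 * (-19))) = 1106289 / 103677011200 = 0.00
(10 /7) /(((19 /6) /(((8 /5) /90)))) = 16 /1995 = 0.01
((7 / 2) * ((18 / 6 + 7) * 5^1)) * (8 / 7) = 200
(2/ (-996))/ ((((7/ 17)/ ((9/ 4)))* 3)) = -17/ 4648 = -0.00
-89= -89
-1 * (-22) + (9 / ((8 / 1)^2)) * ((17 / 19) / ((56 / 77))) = 215699 / 9728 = 22.17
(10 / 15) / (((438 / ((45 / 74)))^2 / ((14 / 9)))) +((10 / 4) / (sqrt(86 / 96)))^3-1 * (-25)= 3000 * sqrt(129) / 1849 +2188620475 / 87544812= 43.43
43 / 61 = 0.70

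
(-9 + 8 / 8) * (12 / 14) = -48 / 7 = -6.86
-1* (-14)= 14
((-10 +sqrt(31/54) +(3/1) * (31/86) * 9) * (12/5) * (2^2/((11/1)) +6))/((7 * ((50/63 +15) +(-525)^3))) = 4347/1078001987810-21 * sqrt(186)/25069813670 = -0.00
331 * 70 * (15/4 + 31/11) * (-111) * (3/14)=-159272235/44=-3619823.52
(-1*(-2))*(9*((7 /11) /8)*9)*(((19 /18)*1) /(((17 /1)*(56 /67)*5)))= 11457 /59840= 0.19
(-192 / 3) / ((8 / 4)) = -32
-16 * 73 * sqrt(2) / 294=-584 * sqrt(2) / 147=-5.62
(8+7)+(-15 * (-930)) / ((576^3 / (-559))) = 158819255 / 10616832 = 14.96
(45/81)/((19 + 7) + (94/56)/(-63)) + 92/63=4276904/2886471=1.48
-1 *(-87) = 87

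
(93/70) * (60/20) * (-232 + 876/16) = -197811/280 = -706.47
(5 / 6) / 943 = 5 / 5658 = 0.00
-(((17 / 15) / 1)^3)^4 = -582622237229761 / 129746337890625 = -4.49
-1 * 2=-2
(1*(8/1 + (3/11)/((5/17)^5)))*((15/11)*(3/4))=40811139/302500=134.91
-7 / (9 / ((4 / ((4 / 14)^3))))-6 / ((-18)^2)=-3602 / 27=-133.41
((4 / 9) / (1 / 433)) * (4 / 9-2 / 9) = 3464 / 81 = 42.77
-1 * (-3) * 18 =54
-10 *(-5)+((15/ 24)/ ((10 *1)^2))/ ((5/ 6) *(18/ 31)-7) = 1615969/ 32320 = 50.00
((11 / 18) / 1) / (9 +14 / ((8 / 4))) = 11 / 288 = 0.04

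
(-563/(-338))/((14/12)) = 1689/1183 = 1.43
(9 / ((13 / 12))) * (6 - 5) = 108 / 13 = 8.31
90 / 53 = 1.70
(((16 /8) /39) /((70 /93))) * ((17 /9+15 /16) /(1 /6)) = 12617 /10920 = 1.16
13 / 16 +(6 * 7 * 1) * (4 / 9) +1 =983 / 48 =20.48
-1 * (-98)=98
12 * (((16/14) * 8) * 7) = 768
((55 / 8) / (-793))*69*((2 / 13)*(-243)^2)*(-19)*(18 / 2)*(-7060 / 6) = -22544670527775 / 20618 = -1093446043.64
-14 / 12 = -7 / 6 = -1.17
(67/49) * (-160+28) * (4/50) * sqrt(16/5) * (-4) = 283008 * sqrt(5)/6125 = 103.32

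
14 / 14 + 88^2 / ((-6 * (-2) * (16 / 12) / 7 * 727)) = 4115 / 727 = 5.66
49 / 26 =1.88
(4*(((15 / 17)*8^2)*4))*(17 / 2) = 7680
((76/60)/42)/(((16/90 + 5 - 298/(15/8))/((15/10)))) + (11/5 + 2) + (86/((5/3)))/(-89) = 312076887/86210740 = 3.62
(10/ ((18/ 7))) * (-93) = -1085/ 3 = -361.67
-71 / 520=-0.14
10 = 10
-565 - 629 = -1194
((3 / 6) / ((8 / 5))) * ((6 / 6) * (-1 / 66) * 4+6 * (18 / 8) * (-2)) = -4465 / 528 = -8.46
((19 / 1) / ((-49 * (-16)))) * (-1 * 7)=-19 / 112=-0.17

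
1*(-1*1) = -1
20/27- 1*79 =-2113/27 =-78.26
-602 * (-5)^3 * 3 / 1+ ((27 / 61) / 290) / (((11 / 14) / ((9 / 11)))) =241607810451 / 1070245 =225750.00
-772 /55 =-14.04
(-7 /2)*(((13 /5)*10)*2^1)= -182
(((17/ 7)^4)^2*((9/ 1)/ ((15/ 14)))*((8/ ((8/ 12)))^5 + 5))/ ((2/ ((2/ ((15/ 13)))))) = 2192064793.85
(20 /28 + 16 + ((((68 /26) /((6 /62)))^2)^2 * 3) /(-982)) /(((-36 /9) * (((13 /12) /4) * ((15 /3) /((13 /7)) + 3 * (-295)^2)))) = 8550340349974 /1499265587248065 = 0.01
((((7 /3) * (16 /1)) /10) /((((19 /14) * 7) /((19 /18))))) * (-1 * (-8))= 448 /135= 3.32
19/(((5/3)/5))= 57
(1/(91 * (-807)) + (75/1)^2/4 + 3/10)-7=2055575047/1468740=1399.55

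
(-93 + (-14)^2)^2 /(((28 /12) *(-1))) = -31827 /7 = -4546.71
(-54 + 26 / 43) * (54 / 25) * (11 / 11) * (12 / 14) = -106272 / 1075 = -98.86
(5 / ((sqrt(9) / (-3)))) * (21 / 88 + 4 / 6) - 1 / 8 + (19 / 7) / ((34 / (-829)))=-278158 / 3927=-70.83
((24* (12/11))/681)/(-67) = -96/167299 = -0.00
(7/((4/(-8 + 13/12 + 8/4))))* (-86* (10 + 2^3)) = 53277/4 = 13319.25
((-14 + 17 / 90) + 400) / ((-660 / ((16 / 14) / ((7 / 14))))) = -69514 / 51975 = -1.34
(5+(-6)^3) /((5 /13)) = -2743 /5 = -548.60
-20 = -20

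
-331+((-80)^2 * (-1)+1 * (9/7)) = -47108/7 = -6729.71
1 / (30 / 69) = 23 / 10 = 2.30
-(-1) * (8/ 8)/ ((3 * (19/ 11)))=11/ 57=0.19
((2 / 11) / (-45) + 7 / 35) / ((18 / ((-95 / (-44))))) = 1843 / 78408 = 0.02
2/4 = 1/2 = 0.50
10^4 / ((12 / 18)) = 15000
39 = 39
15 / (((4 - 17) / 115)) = -1725 / 13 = -132.69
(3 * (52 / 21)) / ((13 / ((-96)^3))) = -3538944 / 7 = -505563.43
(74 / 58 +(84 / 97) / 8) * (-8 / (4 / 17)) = -132379 / 2813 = -47.06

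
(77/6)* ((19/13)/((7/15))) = 1045/26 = 40.19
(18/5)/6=3/5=0.60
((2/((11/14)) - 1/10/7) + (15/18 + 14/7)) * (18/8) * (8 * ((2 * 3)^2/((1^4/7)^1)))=1338336/55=24333.38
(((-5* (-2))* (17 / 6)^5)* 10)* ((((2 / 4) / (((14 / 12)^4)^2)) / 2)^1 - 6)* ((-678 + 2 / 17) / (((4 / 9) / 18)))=34257741287570425 / 11529602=2971285677.30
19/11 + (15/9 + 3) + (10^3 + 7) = 33442/33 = 1013.39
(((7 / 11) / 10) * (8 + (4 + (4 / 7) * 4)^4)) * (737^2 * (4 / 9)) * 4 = 496068544576 / 5145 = 96417598.56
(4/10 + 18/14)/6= 59/210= 0.28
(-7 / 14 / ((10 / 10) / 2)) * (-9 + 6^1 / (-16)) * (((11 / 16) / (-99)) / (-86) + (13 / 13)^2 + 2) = 928825 / 33024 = 28.13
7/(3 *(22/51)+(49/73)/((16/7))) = 138992/31527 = 4.41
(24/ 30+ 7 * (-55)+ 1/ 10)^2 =14753281/ 100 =147532.81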